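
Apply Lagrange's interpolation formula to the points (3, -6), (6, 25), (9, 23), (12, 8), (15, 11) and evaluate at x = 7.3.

Lagrange interpolation formula:
P(x) = Σ yᵢ × Lᵢ(x)
where Lᵢ(x) = Π_{j≠i} (x - xⱼ)/(xᵢ - xⱼ)

L_0(7.3) = (7.3 - 6)/(3 - 6) × (7.3 - 9)/(3 - 9) × (7.3 - 12)/(3 - 12) × (7.3 - 15)/(3 - 15) = -0.041142
L_1(7.3) = (7.3 - 3)/(6 - 3) × (7.3 - 9)/(6 - 9) × (7.3 - 12)/(6 - 12) × (7.3 - 15)/(6 - 15) = 0.544339
L_2(7.3) = (7.3 - 3)/(9 - 3) × (7.3 - 6)/(9 - 6) × (7.3 - 12)/(9 - 12) × (7.3 - 15)/(9 - 15) = 0.624389
L_3(7.3) = (7.3 - 3)/(12 - 3) × (7.3 - 6)/(12 - 6) × (7.3 - 9)/(12 - 9) × (7.3 - 15)/(12 - 15) = -0.150562
L_4(7.3) = (7.3 - 3)/(15 - 3) × (7.3 - 6)/(15 - 6) × (7.3 - 9)/(15 - 9) × (7.3 - 12)/(15 - 12) = 0.022975

P(7.3) = (-6)×L_0(7.3) + 25×L_1(7.3) + 23×L_2(7.3) + 8×L_3(7.3) + 11×L_4(7.3)
P(7.3) = 27.264519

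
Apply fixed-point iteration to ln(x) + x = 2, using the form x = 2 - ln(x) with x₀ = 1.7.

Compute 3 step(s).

Equation: ln(x) + x = 2
Fixed-point form: x = 2 - ln(x)
x₀ = 1.7

x_1 = g(1.700000) = 1.469372
x_2 = g(1.469372) = 1.615165
x_3 = g(1.615165) = 1.520563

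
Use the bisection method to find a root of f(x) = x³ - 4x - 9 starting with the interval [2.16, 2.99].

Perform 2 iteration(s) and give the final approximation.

f(x) = x³ - 4x - 9
Initial interval: [2.16, 2.99]

Iteration 1:
  c_1 = (2.160000 + 2.990000)/2 = 2.575000
  f(c_1) = f(2.575000) = -2.226141
  f(a) × f(c) ≥ 0, new interval: [2.575000, 2.990000]
Iteration 2:
  c_2 = (2.575000 + 2.990000)/2 = 2.782500
  f(c_2) = f(2.782500) = 1.412967
  f(a) × f(c) < 0, new interval: [2.575000, 2.782500]

After 2 iteration(s), the approximation is c_2 = 2.782500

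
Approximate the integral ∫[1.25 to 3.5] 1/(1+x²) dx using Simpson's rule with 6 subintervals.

f(x) = 1/(1+x²)
a = 1.25, b = 3.5, n = 6
h = (b - a)/n = 0.375000

Simpson's rule: (h/3)[f(x₀) + 4f(x₁) + 2f(x₂) + ... + f(xₙ)]

x_0 = 1.2500, f(x_0) = 0.390244, coefficient = 1
x_1 = 1.6250, f(x_1) = 0.274678, coefficient = 4
x_2 = 2.0000, f(x_2) = 0.200000, coefficient = 2
x_3 = 2.3750, f(x_3) = 0.150588, coefficient = 4
x_4 = 2.7500, f(x_4) = 0.116788, coefficient = 2
x_5 = 3.1250, f(x_5) = 0.092888, coefficient = 4
x_6 = 3.5000, f(x_6) = 0.075472, coefficient = 1

I ≈ (0.375000/3) × 3.171911 = 0.396489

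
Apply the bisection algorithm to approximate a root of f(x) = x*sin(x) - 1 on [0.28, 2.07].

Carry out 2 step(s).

f(x) = x*sin(x) - 1
Initial interval: [0.28, 2.07]

Iteration 1:
  c_1 = (0.280000 + 2.070000)/2 = 1.175000
  f(c_1) = f(1.175000) = 0.084161
  f(a) × f(c) < 0, new interval: [0.280000, 1.175000]
Iteration 2:
  c_2 = (0.280000 + 1.175000)/2 = 0.727500
  f(c_2) = f(0.727500) = -0.516209
  f(a) × f(c) ≥ 0, new interval: [0.727500, 1.175000]

After 2 iteration(s), the approximation is c_2 = 0.727500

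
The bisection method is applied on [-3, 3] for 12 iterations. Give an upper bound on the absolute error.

Bisection error bound: |error| ≤ (b-a)/2^n
|error| ≤ (3 - (-3))/2^12 = 6/2^12
|error| ≤ 0.0014648438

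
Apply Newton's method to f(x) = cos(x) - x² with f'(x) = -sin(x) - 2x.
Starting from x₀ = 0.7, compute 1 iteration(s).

f(x) = cos(x) - x²
f'(x) = -sin(x) - 2x
x₀ = 0.7

Newton-Raphson formula: x_{n+1} = x_n - f(x_n)/f'(x_n)

Iteration 1:
  f(0.700000) = 0.274842
  f'(0.700000) = -2.044218
  x_1 = 0.700000 - 0.274842/(-2.044218) = 0.834449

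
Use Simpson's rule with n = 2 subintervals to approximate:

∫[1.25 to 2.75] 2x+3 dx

f(x) = 2x+3
a = 1.25, b = 2.75, n = 2
h = (b - a)/n = 0.750000

Simpson's rule: (h/3)[f(x₀) + 4f(x₁) + 2f(x₂) + ... + f(xₙ)]

x_0 = 1.2500, f(x_0) = 5.500000, coefficient = 1
x_1 = 2.0000, f(x_1) = 7.000000, coefficient = 4
x_2 = 2.7500, f(x_2) = 8.500000, coefficient = 1

I ≈ (0.750000/3) × 42.000000 = 10.500000
Exact value: 10.500000
Error: 0.000000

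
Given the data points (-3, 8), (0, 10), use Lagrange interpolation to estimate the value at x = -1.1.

Lagrange interpolation formula:
P(x) = Σ yᵢ × Lᵢ(x)
where Lᵢ(x) = Π_{j≠i} (x - xⱼ)/(xᵢ - xⱼ)

L_0(-1.1) = (-1.1 - 0)/(-3 - 0) = 0.366667
L_1(-1.1) = (-1.1 - (-3))/(0 - (-3)) = 0.633333

P(-1.1) = 8×L_0(-1.1) + 10×L_1(-1.1)
P(-1.1) = 9.266667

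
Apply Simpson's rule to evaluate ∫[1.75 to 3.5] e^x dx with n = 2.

f(x) = e^x
a = 1.75, b = 3.5, n = 2
h = (b - a)/n = 0.875000

Simpson's rule: (h/3)[f(x₀) + 4f(x₁) + 2f(x₂) + ... + f(xₙ)]

x_0 = 1.7500, f(x_0) = 5.754603, coefficient = 1
x_1 = 2.6250, f(x_1) = 13.804574, coefficient = 4
x_2 = 3.5000, f(x_2) = 33.115452, coefficient = 1

I ≈ (0.875000/3) × 94.088351 = 27.442436
Exact value: 27.360849
Error: 0.081587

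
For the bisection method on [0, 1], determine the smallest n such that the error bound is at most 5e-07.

We need (b-a)/2^n ≤ 5e-07
(1 - 0)/2^n ≤ 5e-07
1/2^n ≤ 5e-07
2^n ≥ 2000000
n ≥ log₂(2000000) = 20.93
n ≥ 21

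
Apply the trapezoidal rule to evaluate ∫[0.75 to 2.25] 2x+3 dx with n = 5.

f(x) = 2x+3
a = 0.75, b = 2.25, n = 5
h = (b - a)/n = 0.300000

Trapezoidal rule: (h/2)[f(x₀) + 2f(x₁) + 2f(x₂) + ... + f(xₙ)]

x_0 = 0.7500, f(x_0) = 4.500000, coefficient = 1
x_1 = 1.0500, f(x_1) = 5.100000, coefficient = 2
x_2 = 1.3500, f(x_2) = 5.700000, coefficient = 2
x_3 = 1.6500, f(x_3) = 6.300000, coefficient = 2
x_4 = 1.9500, f(x_4) = 6.900000, coefficient = 2
x_5 = 2.2500, f(x_5) = 7.500000, coefficient = 1

I ≈ (0.300000/2) × 60.000000 = 9.000000
Exact value: 9.000000
Error: 0.000000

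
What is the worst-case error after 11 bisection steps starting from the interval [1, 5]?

Bisection error bound: |error| ≤ (b-a)/2^n
|error| ≤ (5 - 1)/2^11 = 4/2^11
|error| ≤ 0.0019531250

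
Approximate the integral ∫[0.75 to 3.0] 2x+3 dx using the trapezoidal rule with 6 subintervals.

f(x) = 2x+3
a = 0.75, b = 3.0, n = 6
h = (b - a)/n = 0.375000

Trapezoidal rule: (h/2)[f(x₀) + 2f(x₁) + 2f(x₂) + ... + f(xₙ)]

x_0 = 0.7500, f(x_0) = 4.500000, coefficient = 1
x_1 = 1.1250, f(x_1) = 5.250000, coefficient = 2
x_2 = 1.5000, f(x_2) = 6.000000, coefficient = 2
x_3 = 1.8750, f(x_3) = 6.750000, coefficient = 2
x_4 = 2.2500, f(x_4) = 7.500000, coefficient = 2
x_5 = 2.6250, f(x_5) = 8.250000, coefficient = 2
x_6 = 3.0000, f(x_6) = 9.000000, coefficient = 1

I ≈ (0.375000/2) × 81.000000 = 15.187500
Exact value: 15.187500
Error: 0.000000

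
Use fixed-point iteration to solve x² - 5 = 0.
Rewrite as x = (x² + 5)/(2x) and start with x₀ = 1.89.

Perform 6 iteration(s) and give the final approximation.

Equation: x² - 5 = 0
Fixed-point form: x = (x² + 5)/(2x)
x₀ = 1.89

x_1 = g(1.890000) = 2.267751
x_2 = g(2.267751) = 2.236289
x_3 = g(2.236289) = 2.236068
x_4 = g(2.236068) = 2.236068
x_5 = g(2.236068) = 2.236068
x_6 = g(2.236068) = 2.236068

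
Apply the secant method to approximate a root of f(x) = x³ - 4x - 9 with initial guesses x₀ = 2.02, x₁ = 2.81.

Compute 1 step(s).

f(x) = x³ - 4x - 9
x₀ = 2.02, x₁ = 2.81

Secant formula: x_{n+1} = x_n - f(x_n)(x_n - x_{n-1})/(f(x_n) - f(x_{n-1}))

Iteration 1:
  f(2.020000) = -8.837592
  f(2.810000) = 1.948041
  x_2 = 2.810000 - 1.948041×(2.810000 - 2.020000)/(1.948041 - (-8.837592))
       = 2.667315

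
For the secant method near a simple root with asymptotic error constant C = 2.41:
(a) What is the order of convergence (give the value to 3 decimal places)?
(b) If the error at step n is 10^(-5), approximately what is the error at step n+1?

(a) Secant method has superlinear convergence with order φ = (1+√5)/2 ≈ 1.618.
    This means |e_{n+1}| ≈ C|e_n|^1.618.

(b) With |e_n| = 10^(-5) and C = 2.41:
    |e_{n+1}| ≈ 2.41 × (10^(-5))^1.618 = 2.41 × 10^(-8.09)

(a) ≈ 1.618 (golden ratio); (b) |e_{n+1}| ≈ 1.958e-08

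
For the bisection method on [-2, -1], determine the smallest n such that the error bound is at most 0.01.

We need (b-a)/2^n ≤ 0.01
(-1 - (-2))/2^n ≤ 0.01
1/2^n ≤ 0.01
2^n ≥ 100
n ≥ log₂(100) = 6.64
n ≥ 7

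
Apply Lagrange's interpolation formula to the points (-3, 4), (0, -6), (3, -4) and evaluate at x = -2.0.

Lagrange interpolation formula:
P(x) = Σ yᵢ × Lᵢ(x)
where Lᵢ(x) = Π_{j≠i} (x - xⱼ)/(xᵢ - xⱼ)

L_0(-2.0) = (-2.0 - 0)/(-3 - 0) × (-2.0 - 3)/(-3 - 3) = 0.555556
L_1(-2.0) = (-2.0 - (-3))/(0 - (-3)) × (-2.0 - 3)/(0 - 3) = 0.555556
L_2(-2.0) = (-2.0 - (-3))/(3 - (-3)) × (-2.0 - 0)/(3 - 0) = -0.111111

P(-2.0) = 4×L_0(-2.0) + (-6)×L_1(-2.0) + (-4)×L_2(-2.0)
P(-2.0) = -0.666667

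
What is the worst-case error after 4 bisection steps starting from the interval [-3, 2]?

Bisection error bound: |error| ≤ (b-a)/2^n
|error| ≤ (2 - (-3))/2^4 = 5/2^4
|error| ≤ 0.3125000000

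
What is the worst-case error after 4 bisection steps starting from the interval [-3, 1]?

Bisection error bound: |error| ≤ (b-a)/2^n
|error| ≤ (1 - (-3))/2^4 = 4/2^4
|error| ≤ 0.2500000000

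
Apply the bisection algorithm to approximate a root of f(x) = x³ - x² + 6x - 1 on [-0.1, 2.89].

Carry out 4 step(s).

f(x) = x³ - x² + 6x - 1
Initial interval: [-0.1, 2.89]

Iteration 1:
  c_1 = (-0.100000 + 2.890000)/2 = 1.395000
  f(c_1) = f(1.395000) = 8.138680
  f(a) × f(c) < 0, new interval: [-0.100000, 1.395000]
Iteration 2:
  c_2 = (-0.100000 + 1.395000)/2 = 0.647500
  f(c_2) = f(0.647500) = 2.737212
  f(a) × f(c) < 0, new interval: [-0.100000, 0.647500]
Iteration 3:
  c_3 = (-0.100000 + 0.647500)/2 = 0.273750
  f(c_3) = f(0.273750) = 0.588076
  f(a) × f(c) < 0, new interval: [-0.100000, 0.273750]
Iteration 4:
  c_4 = (-0.100000 + 0.273750)/2 = 0.086875
  f(c_4) = f(0.086875) = -0.485642
  f(a) × f(c) ≥ 0, new interval: [0.086875, 0.273750]

After 4 iteration(s), the approximation is c_4 = 0.086875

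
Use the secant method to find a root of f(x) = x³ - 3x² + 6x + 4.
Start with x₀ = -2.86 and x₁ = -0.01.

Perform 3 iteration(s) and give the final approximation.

f(x) = x³ - 3x² + 6x + 4
x₀ = -2.86, x₁ = -0.01

Secant formula: x_{n+1} = x_n - f(x_n)(x_n - x_{n-1})/(f(x_n) - f(x_{n-1}))

Iteration 1:
  f(-2.860000) = -61.092456
  f(-0.010000) = 3.939699
  x_2 = -0.010000 - 3.939699×(-0.010000 - (-2.860000))/(3.939699 - (-61.092456))
       = -0.182655
Iteration 2:
  f(-0.010000) = 3.939699
  f(-0.182655) = 2.797886
  x_3 = -0.182655 - 2.797886×(-0.182655 - (-0.010000))/(2.797886 - 3.939699)
       = -0.605728
Iteration 3:
  f(-0.182655) = 2.797886
  f(-0.605728) = -0.957329
  x_4 = -0.605728 - (-0.957329)×(-0.605728 - (-0.182655))/(-0.957329 - 2.797886)
       = -0.497872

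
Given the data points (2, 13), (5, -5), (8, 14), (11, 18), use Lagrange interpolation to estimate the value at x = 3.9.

Lagrange interpolation formula:
P(x) = Σ yᵢ × Lᵢ(x)
where Lᵢ(x) = Π_{j≠i} (x - xⱼ)/(xᵢ - xⱼ)

L_0(3.9) = (3.9 - 5)/(2 - 5) × (3.9 - 8)/(2 - 8) × (3.9 - 11)/(2 - 11) = 0.197660
L_1(3.9) = (3.9 - 2)/(5 - 2) × (3.9 - 8)/(5 - 8) × (3.9 - 11)/(5 - 11) = 1.024241
L_2(3.9) = (3.9 - 2)/(8 - 2) × (3.9 - 5)/(8 - 5) × (3.9 - 11)/(8 - 11) = -0.274796
L_3(3.9) = (3.9 - 2)/(11 - 2) × (3.9 - 5)/(11 - 5) × (3.9 - 8)/(11 - 8) = 0.052895

P(3.9) = 13×L_0(3.9) + (-5)×L_1(3.9) + 14×L_2(3.9) + 18×L_3(3.9)
P(3.9) = -5.446654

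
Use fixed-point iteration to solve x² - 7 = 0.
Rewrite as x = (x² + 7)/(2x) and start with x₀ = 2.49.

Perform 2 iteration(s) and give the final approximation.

Equation: x² - 7 = 0
Fixed-point form: x = (x² + 7)/(2x)
x₀ = 2.49

x_1 = g(2.490000) = 2.650622
x_2 = g(2.650622) = 2.645756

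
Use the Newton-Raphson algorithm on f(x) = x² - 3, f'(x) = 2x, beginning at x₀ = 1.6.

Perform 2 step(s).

f(x) = x² - 3
f'(x) = 2x
x₀ = 1.6

Newton-Raphson formula: x_{n+1} = x_n - f(x_n)/f'(x_n)

Iteration 1:
  f(1.600000) = -0.440000
  f'(1.600000) = 3.200000
  x_1 = 1.600000 - (-0.440000)/3.200000 = 1.737500
Iteration 2:
  f(1.737500) = 0.018906
  f'(1.737500) = 3.475000
  x_2 = 1.737500 - 0.018906/3.475000 = 1.732059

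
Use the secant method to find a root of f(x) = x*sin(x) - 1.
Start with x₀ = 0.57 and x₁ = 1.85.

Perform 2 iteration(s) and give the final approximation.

f(x) = x*sin(x) - 1
x₀ = 0.57, x₁ = 1.85

Secant formula: x_{n+1} = x_n - f(x_n)(x_n - x_{n-1})/(f(x_n) - f(x_{n-1}))

Iteration 1:
  f(0.570000) = -0.692410
  f(1.850000) = 0.778359
  x_2 = 1.850000 - 0.778359×(1.850000 - 0.570000)/(0.778359 - (-0.692410))
       = 1.172599
Iteration 2:
  f(1.850000) = 0.778359
  f(1.172599) = 0.080857
  x_3 = 1.172599 - 0.080857×(1.172599 - 1.850000)/(0.080857 - 0.778359)
       = 1.094072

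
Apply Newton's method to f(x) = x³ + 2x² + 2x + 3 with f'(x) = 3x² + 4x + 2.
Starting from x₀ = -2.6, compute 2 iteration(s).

f(x) = x³ + 2x² + 2x + 3
f'(x) = 3x² + 4x + 2
x₀ = -2.6

Newton-Raphson formula: x_{n+1} = x_n - f(x_n)/f'(x_n)

Iteration 1:
  f(-2.600000) = -6.256000
  f'(-2.600000) = 11.880000
  x_1 = -2.600000 - (-6.256000)/11.880000 = -2.073401
Iteration 2:
  f(-2.073401) = -1.462350
  f'(-2.073401) = 6.603368
  x_2 = -2.073401 - (-1.462350)/6.603368 = -1.851945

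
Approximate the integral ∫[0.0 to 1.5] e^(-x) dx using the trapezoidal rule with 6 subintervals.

f(x) = e^(-x)
a = 0.0, b = 1.5, n = 6
h = (b - a)/n = 0.250000

Trapezoidal rule: (h/2)[f(x₀) + 2f(x₁) + 2f(x₂) + ... + f(xₙ)]

x_0 = 0.0000, f(x_0) = 1.000000, coefficient = 1
x_1 = 0.2500, f(x_1) = 0.778801, coefficient = 2
x_2 = 0.5000, f(x_2) = 0.606531, coefficient = 2
x_3 = 0.7500, f(x_3) = 0.472367, coefficient = 2
x_4 = 1.0000, f(x_4) = 0.367879, coefficient = 2
x_5 = 1.2500, f(x_5) = 0.286505, coefficient = 2
x_6 = 1.5000, f(x_6) = 0.223130, coefficient = 1

I ≈ (0.250000/2) × 6.247295 = 0.780912
Exact value: 0.776870
Error: 0.004042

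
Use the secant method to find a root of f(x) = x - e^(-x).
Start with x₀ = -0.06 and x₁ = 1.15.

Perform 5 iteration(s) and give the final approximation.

f(x) = x - e^(-x)
x₀ = -0.06, x₁ = 1.15

Secant formula: x_{n+1} = x_n - f(x_n)(x_n - x_{n-1})/(f(x_n) - f(x_{n-1}))

Iteration 1:
  f(-0.060000) = -1.121837
  f(1.150000) = 0.833363
  x_2 = 1.150000 - 0.833363×(1.150000 - (-0.060000))/(0.833363 - (-1.121837))
       = 0.634263
Iteration 2:
  f(1.150000) = 0.833363
  f(0.634263) = 0.103936
  x_3 = 0.634263 - 0.103936×(0.634263 - 1.150000)/(0.103936 - 0.833363)
       = 0.560775
Iteration 3:
  f(0.634263) = 0.103936
  f(0.560775) = -0.009991
  x_4 = 0.560775 - (-0.009991)×(0.560775 - 0.634263)/(-0.009991 - 0.103936)
       = 0.567220
Iteration 4:
  f(0.560775) = -0.009991
  f(0.567220) = 0.000120
  x_5 = 0.567220 - 0.000120×(0.567220 - 0.560775)/(0.000120 - (-0.009991))
       = 0.567143
Iteration 5:
  f(0.567220) = 0.000120
  f(0.567143) = 0.000000
  x_6 = 0.567143 - 0.000000×(0.567143 - 0.567220)/(0.000000 - 0.000120)
       = 0.567143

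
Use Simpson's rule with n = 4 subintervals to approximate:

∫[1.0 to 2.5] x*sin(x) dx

f(x) = x*sin(x)
a = 1.0, b = 2.5, n = 4
h = (b - a)/n = 0.375000

Simpson's rule: (h/3)[f(x₀) + 4f(x₁) + 2f(x₂) + ... + f(xₙ)]

x_0 = 1.0000, f(x_0) = 0.841471, coefficient = 1
x_1 = 1.3750, f(x_1) = 1.348728, coefficient = 4
x_2 = 1.7500, f(x_2) = 1.721975, coefficient = 2
x_3 = 2.1250, f(x_3) = 1.806930, coefficient = 4
x_4 = 2.5000, f(x_4) = 1.496180, coefficient = 1

I ≈ (0.375000/3) × 18.404232 = 2.300529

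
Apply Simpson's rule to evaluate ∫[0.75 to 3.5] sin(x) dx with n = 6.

f(x) = sin(x)
a = 0.75, b = 3.5, n = 6
h = (b - a)/n = 0.458333

Simpson's rule: (h/3)[f(x₀) + 4f(x₁) + 2f(x₂) + ... + f(xₙ)]

x_0 = 0.7500, f(x_0) = 0.681639, coefficient = 1
x_1 = 1.2083, f(x_1) = 0.935026, coefficient = 4
x_2 = 1.6667, f(x_2) = 0.995408, coefficient = 2
x_3 = 2.1250, f(x_3) = 0.850320, coefficient = 4
x_4 = 2.5833, f(x_4) = 0.529711, coefficient = 2
x_5 = 3.0417, f(x_5) = 0.099760, coefficient = 4
x_6 = 3.5000, f(x_6) = -0.350783, coefficient = 1

I ≈ (0.458333/3) × 10.921516 = 1.668565
Exact value: 1.668146
Error: 0.000419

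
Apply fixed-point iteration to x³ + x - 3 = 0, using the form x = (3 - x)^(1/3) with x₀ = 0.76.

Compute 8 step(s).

Equation: x³ + x - 3 = 0
Fixed-point form: x = (3 - x)^(1/3)
x₀ = 0.76

x_1 = g(0.760000) = 1.308427
x_2 = g(1.308427) = 1.191508
x_3 = g(1.191508) = 1.218350
x_4 = g(1.218350) = 1.212293
x_5 = g(1.212293) = 1.213665
x_6 = g(1.213665) = 1.213354
x_7 = g(1.213354) = 1.213425
x_8 = g(1.213425) = 1.213409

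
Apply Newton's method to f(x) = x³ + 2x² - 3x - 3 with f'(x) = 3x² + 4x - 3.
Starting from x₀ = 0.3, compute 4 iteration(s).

f(x) = x³ + 2x² - 3x - 3
f'(x) = 3x² + 4x - 3
x₀ = 0.3

Newton-Raphson formula: x_{n+1} = x_n - f(x_n)/f'(x_n)

Iteration 1:
  f(0.300000) = -3.693000
  f'(0.300000) = -1.530000
  x_1 = 0.300000 - (-3.693000)/(-1.530000) = -2.113725
Iteration 2:
  f(-2.113725) = 2.833070
  f'(-2.113725) = 1.948604
  x_2 = -2.113725 - 2.833070/1.948604 = -3.567622
Iteration 3:
  f(-3.567622) = -12.249718
  f'(-3.567622) = 20.913297
  x_3 = -3.567622 - (-12.249718)/20.913297 = -2.981884
Iteration 4:
  f(-2.981884) = -2.784900
  f'(-2.981884) = 11.747361
  x_4 = -2.981884 - (-2.784900)/11.747361 = -2.744818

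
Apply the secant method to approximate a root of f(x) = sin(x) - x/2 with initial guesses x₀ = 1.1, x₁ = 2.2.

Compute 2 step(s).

f(x) = sin(x) - x/2
x₀ = 1.1, x₁ = 2.2

Secant formula: x_{n+1} = x_n - f(x_n)(x_n - x_{n-1})/(f(x_n) - f(x_{n-1}))

Iteration 1:
  f(1.100000) = 0.341207
  f(2.200000) = -0.291504
  x_2 = 2.200000 - (-0.291504)×(2.200000 - 1.100000)/(-0.291504 - 0.341207)
       = 1.693206
Iteration 2:
  f(2.200000) = -0.291504
  f(1.693206) = 0.145914
  x_3 = 1.693206 - 0.145914×(1.693206 - 2.200000)/(0.145914 - (-0.291504))
       = 1.862263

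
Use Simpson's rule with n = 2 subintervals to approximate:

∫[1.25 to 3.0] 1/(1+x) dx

f(x) = 1/(1+x)
a = 1.25, b = 3.0, n = 2
h = (b - a)/n = 0.875000

Simpson's rule: (h/3)[f(x₀) + 4f(x₁) + 2f(x₂) + ... + f(xₙ)]

x_0 = 1.2500, f(x_0) = 0.444444, coefficient = 1
x_1 = 2.1250, f(x_1) = 0.320000, coefficient = 4
x_2 = 3.0000, f(x_2) = 0.250000, coefficient = 1

I ≈ (0.875000/3) × 1.974444 = 0.575880
Exact value: 0.575364
Error: 0.000515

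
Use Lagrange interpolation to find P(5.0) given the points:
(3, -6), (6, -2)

Lagrange interpolation formula:
P(x) = Σ yᵢ × Lᵢ(x)
where Lᵢ(x) = Π_{j≠i} (x - xⱼ)/(xᵢ - xⱼ)

L_0(5.0) = (5.0 - 6)/(3 - 6) = 0.333333
L_1(5.0) = (5.0 - 3)/(6 - 3) = 0.666667

P(5.0) = (-6)×L_0(5.0) + (-2)×L_1(5.0)
P(5.0) = -3.333333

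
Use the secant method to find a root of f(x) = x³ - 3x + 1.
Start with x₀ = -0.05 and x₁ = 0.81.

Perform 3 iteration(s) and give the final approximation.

f(x) = x³ - 3x + 1
x₀ = -0.05, x₁ = 0.81

Secant formula: x_{n+1} = x_n - f(x_n)(x_n - x_{n-1})/(f(x_n) - f(x_{n-1}))

Iteration 1:
  f(-0.050000) = 1.149875
  f(0.810000) = -0.898559
  x_2 = 0.810000 - (-0.898559)×(0.810000 - (-0.050000))/(-0.898559 - 1.149875)
       = 0.432755
Iteration 2:
  f(0.810000) = -0.898559
  f(0.432755) = -0.217221
  x_3 = 0.432755 - (-0.217221)×(0.432755 - 0.810000)/(-0.217221 - (-0.898559))
       = 0.312484
Iteration 3:
  f(0.432755) = -0.217221
  f(0.312484) = 0.093061
  x_4 = 0.312484 - 0.093061×(0.312484 - 0.432755)/(0.093061 - (-0.217221))
       = 0.348556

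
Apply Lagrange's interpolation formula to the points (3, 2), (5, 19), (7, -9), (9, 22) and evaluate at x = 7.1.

Lagrange interpolation formula:
P(x) = Σ yᵢ × Lᵢ(x)
where Lᵢ(x) = Π_{j≠i} (x - xⱼ)/(xᵢ - xⱼ)

L_0(7.1) = (7.1 - 5)/(3 - 5) × (7.1 - 7)/(3 - 7) × (7.1 - 9)/(3 - 9) = 0.008312
L_1(7.1) = (7.1 - 3)/(5 - 3) × (7.1 - 7)/(5 - 7) × (7.1 - 9)/(5 - 9) = -0.048687
L_2(7.1) = (7.1 - 3)/(7 - 3) × (7.1 - 5)/(7 - 5) × (7.1 - 9)/(7 - 9) = 1.022437
L_3(7.1) = (7.1 - 3)/(9 - 3) × (7.1 - 5)/(9 - 5) × (7.1 - 7)/(9 - 7) = 0.017937

P(7.1) = 2×L_0(7.1) + 19×L_1(7.1) + (-9)×L_2(7.1) + 22×L_3(7.1)
P(7.1) = -9.715750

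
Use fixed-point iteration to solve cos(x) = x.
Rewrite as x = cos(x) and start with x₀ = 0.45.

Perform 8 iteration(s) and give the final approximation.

Equation: cos(x) = x
Fixed-point form: x = cos(x)
x₀ = 0.45

x_1 = g(0.450000) = 0.900447
x_2 = g(0.900447) = 0.621260
x_3 = g(0.621260) = 0.813146
x_4 = g(0.813146) = 0.687216
x_5 = g(0.687216) = 0.773015
x_6 = g(0.773015) = 0.715809
x_7 = g(0.715809) = 0.754563
x_8 = g(0.754563) = 0.728571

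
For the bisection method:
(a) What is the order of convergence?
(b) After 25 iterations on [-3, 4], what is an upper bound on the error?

(a) Bisection has linear (order 1) convergence; the error is halved each step.

(b) Error bound = (b-a)/2^n = (4 - (-3))/2^{25}
    = 7/2^{25}

(a) 1 (linear); (b) error ≤ 2.09e-07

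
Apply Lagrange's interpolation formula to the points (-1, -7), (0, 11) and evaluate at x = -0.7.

Lagrange interpolation formula:
P(x) = Σ yᵢ × Lᵢ(x)
where Lᵢ(x) = Π_{j≠i} (x - xⱼ)/(xᵢ - xⱼ)

L_0(-0.7) = (-0.7 - 0)/(-1 - 0) = 0.700000
L_1(-0.7) = (-0.7 - (-1))/(0 - (-1)) = 0.300000

P(-0.7) = (-7)×L_0(-0.7) + 11×L_1(-0.7)
P(-0.7) = -1.600000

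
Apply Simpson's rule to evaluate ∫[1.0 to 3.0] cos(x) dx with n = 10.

f(x) = cos(x)
a = 1.0, b = 3.0, n = 10
h = (b - a)/n = 0.200000

Simpson's rule: (h/3)[f(x₀) + 4f(x₁) + 2f(x₂) + ... + f(xₙ)]

x_0 = 1.0000, f(x_0) = 0.540302, coefficient = 1
x_1 = 1.2000, f(x_1) = 0.362358, coefficient = 4
x_2 = 1.4000, f(x_2) = 0.169967, coefficient = 2
x_3 = 1.6000, f(x_3) = -0.029200, coefficient = 4
x_4 = 1.8000, f(x_4) = -0.227202, coefficient = 2
x_5 = 2.0000, f(x_5) = -0.416147, coefficient = 4
x_6 = 2.2000, f(x_6) = -0.588501, coefficient = 2
x_7 = 2.4000, f(x_7) = -0.737394, coefficient = 4
x_8 = 2.6000, f(x_8) = -0.856889, coefficient = 2
x_9 = 2.8000, f(x_9) = -0.942222, coefficient = 4
x_10 = 3.0000, f(x_10) = -0.989992, coefficient = 1

I ≈ (0.200000/3) × -10.505358 = -0.700357
Exact value: -0.700351
Error: 0.000006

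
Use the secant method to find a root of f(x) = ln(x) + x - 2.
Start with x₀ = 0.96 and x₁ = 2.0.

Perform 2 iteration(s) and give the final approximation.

f(x) = ln(x) + x - 2
x₀ = 0.96, x₁ = 2.0

Secant formula: x_{n+1} = x_n - f(x_n)(x_n - x_{n-1})/(f(x_n) - f(x_{n-1}))

Iteration 1:
  f(0.960000) = -1.080822
  f(2.000000) = 0.693147
  x_2 = 2.000000 - 0.693147×(2.000000 - 0.960000)/(0.693147 - (-1.080822))
       = 1.593638
Iteration 2:
  f(2.000000) = 0.693147
  f(1.593638) = 0.059658
  x_3 = 1.593638 - 0.059658×(1.593638 - 2.000000)/(0.059658 - 0.693147)
       = 1.555370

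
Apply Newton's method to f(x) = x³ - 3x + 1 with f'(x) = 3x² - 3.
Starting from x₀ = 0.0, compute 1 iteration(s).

f(x) = x³ - 3x + 1
f'(x) = 3x² - 3
x₀ = 0.0

Newton-Raphson formula: x_{n+1} = x_n - f(x_n)/f'(x_n)

Iteration 1:
  f(0.000000) = 1.000000
  f'(0.000000) = -3.000000
  x_1 = 0.000000 - 1.000000/(-3.000000) = 0.333333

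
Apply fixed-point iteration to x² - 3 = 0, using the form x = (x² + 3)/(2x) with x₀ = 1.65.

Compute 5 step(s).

Equation: x² - 3 = 0
Fixed-point form: x = (x² + 3)/(2x)
x₀ = 1.65

x_1 = g(1.650000) = 1.734091
x_2 = g(1.734091) = 1.732052
x_3 = g(1.732052) = 1.732051
x_4 = g(1.732051) = 1.732051
x_5 = g(1.732051) = 1.732051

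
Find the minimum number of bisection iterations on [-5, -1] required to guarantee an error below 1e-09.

We need (b-a)/2^n ≤ 1e-09
(-1 - (-5))/2^n ≤ 1e-09
4/2^n ≤ 1e-09
2^n ≥ 4000000000
n ≥ log₂(4000000000) = 31.90
n ≥ 32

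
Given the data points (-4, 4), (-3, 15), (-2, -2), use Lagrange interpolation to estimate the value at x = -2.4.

Lagrange interpolation formula:
P(x) = Σ yᵢ × Lᵢ(x)
where Lᵢ(x) = Π_{j≠i} (x - xⱼ)/(xᵢ - xⱼ)

L_0(-2.4) = (-2.4 - (-3))/(-4 - (-3)) × (-2.4 - (-2))/(-4 - (-2)) = -0.120000
L_1(-2.4) = (-2.4 - (-4))/(-3 - (-4)) × (-2.4 - (-2))/(-3 - (-2)) = 0.640000
L_2(-2.4) = (-2.4 - (-4))/(-2 - (-4)) × (-2.4 - (-3))/(-2 - (-3)) = 0.480000

P(-2.4) = 4×L_0(-2.4) + 15×L_1(-2.4) + (-2)×L_2(-2.4)
P(-2.4) = 8.160000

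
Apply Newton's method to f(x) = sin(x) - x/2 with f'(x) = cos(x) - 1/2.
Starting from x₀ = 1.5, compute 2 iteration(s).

f(x) = sin(x) - x/2
f'(x) = cos(x) - 1/2
x₀ = 1.5

Newton-Raphson formula: x_{n+1} = x_n - f(x_n)/f'(x_n)

Iteration 1:
  f(1.500000) = 0.247495
  f'(1.500000) = -0.429263
  x_1 = 1.500000 - 0.247495/(-0.429263) = 2.076558
Iteration 2:
  f(2.076558) = -0.163473
  f'(2.076558) = -0.984474
  x_2 = 2.076558 - (-0.163473)/(-0.984474) = 1.910507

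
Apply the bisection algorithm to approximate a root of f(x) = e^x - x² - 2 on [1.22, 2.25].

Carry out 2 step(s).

f(x) = e^x - x² - 2
Initial interval: [1.22, 2.25]

Iteration 1:
  c_1 = (1.220000 + 2.250000)/2 = 1.735000
  f(c_1) = f(1.735000) = 0.658703
  f(a) × f(c) < 0, new interval: [1.220000, 1.735000]
Iteration 2:
  c_2 = (1.220000 + 1.735000)/2 = 1.477500
  f(c_2) = f(1.477500) = 0.198971
  f(a) × f(c) < 0, new interval: [1.220000, 1.477500]

After 2 iteration(s), the approximation is c_2 = 1.477500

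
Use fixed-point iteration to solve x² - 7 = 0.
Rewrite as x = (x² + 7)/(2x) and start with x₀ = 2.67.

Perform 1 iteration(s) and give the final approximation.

Equation: x² - 7 = 0
Fixed-point form: x = (x² + 7)/(2x)
x₀ = 2.67

x_1 = g(2.670000) = 2.645861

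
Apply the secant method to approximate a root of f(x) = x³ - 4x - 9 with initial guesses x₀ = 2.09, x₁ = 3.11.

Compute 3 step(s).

f(x) = x³ - 4x - 9
x₀ = 2.09, x₁ = 3.11

Secant formula: x_{n+1} = x_n - f(x_n)(x_n - x_{n-1})/(f(x_n) - f(x_{n-1}))

Iteration 1:
  f(2.090000) = -8.230671
  f(3.110000) = 8.640231
  x_2 = 3.110000 - 8.640231×(3.110000 - 2.090000)/(8.640231 - (-8.230671))
       = 2.587619
Iteration 2:
  f(3.110000) = 8.640231
  f(2.587619) = -2.024366
  x_3 = 2.587619 - (-2.024366)×(2.587619 - 3.110000)/(-2.024366 - 8.640231)
       = 2.686778
Iteration 3:
  f(2.587619) = -2.024366
  f(2.686778) = -0.351862
  x_4 = 2.686778 - (-0.351862)×(2.686778 - 2.587619)/(-0.351862 - (-2.024366))
       = 2.707639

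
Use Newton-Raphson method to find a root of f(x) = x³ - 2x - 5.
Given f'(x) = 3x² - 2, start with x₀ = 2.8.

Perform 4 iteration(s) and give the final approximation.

f(x) = x³ - 2x - 5
f'(x) = 3x² - 2
x₀ = 2.8

Newton-Raphson formula: x_{n+1} = x_n - f(x_n)/f'(x_n)

Iteration 1:
  f(2.800000) = 11.352000
  f'(2.800000) = 21.520000
  x_1 = 2.800000 - 11.352000/21.520000 = 2.272491
Iteration 2:
  f(2.272491) = 2.190647
  f'(2.272491) = 13.492642
  x_2 = 2.272491 - 2.190647/13.492642 = 2.110132
Iteration 3:
  f(2.110132) = 0.175431
  f'(2.110132) = 11.357972
  x_3 = 2.110132 - 0.175431/11.357972 = 2.094686
Iteration 4:
  f(2.094686) = 0.001507
  f'(2.094686) = 11.163134
  x_4 = 2.094686 - 0.001507/11.163134 = 2.094551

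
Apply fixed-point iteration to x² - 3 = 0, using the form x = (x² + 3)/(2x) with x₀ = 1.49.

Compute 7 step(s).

Equation: x² - 3 = 0
Fixed-point form: x = (x² + 3)/(2x)
x₀ = 1.49

x_1 = g(1.490000) = 1.751711
x_2 = g(1.751711) = 1.732161
x_3 = g(1.732161) = 1.732051
x_4 = g(1.732051) = 1.732051
x_5 = g(1.732051) = 1.732051
x_6 = g(1.732051) = 1.732051
x_7 = g(1.732051) = 1.732051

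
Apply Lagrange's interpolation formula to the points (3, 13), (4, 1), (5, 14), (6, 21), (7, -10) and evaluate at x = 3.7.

Lagrange interpolation formula:
P(x) = Σ yᵢ × Lᵢ(x)
where Lᵢ(x) = Π_{j≠i} (x - xⱼ)/(xᵢ - xⱼ)

L_0(3.7) = (3.7 - 4)/(3 - 4) × (3.7 - 5)/(3 - 5) × (3.7 - 6)/(3 - 6) × (3.7 - 7)/(3 - 7) = 0.123337
L_1(3.7) = (3.7 - 3)/(4 - 3) × (3.7 - 5)/(4 - 5) × (3.7 - 6)/(4 - 6) × (3.7 - 7)/(4 - 7) = 1.151150
L_2(3.7) = (3.7 - 3)/(5 - 3) × (3.7 - 4)/(5 - 4) × (3.7 - 6)/(5 - 6) × (3.7 - 7)/(5 - 7) = -0.398475
L_3(3.7) = (3.7 - 3)/(6 - 3) × (3.7 - 4)/(6 - 4) × (3.7 - 5)/(6 - 5) × (3.7 - 7)/(6 - 7) = 0.150150
L_4(3.7) = (3.7 - 3)/(7 - 3) × (3.7 - 4)/(7 - 4) × (3.7 - 5)/(7 - 5) × (3.7 - 6)/(7 - 6) = -0.026162

P(3.7) = 13×L_0(3.7) + 1×L_1(3.7) + 14×L_2(3.7) + 21×L_3(3.7) + (-10)×L_4(3.7)
P(3.7) = 0.590662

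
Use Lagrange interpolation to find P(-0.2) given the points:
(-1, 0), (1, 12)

Lagrange interpolation formula:
P(x) = Σ yᵢ × Lᵢ(x)
where Lᵢ(x) = Π_{j≠i} (x - xⱼ)/(xᵢ - xⱼ)

L_0(-0.2) = (-0.2 - 1)/(-1 - 1) = 0.600000
L_1(-0.2) = (-0.2 - (-1))/(1 - (-1)) = 0.400000

P(-0.2) = 0×L_0(-0.2) + 12×L_1(-0.2)
P(-0.2) = 4.800000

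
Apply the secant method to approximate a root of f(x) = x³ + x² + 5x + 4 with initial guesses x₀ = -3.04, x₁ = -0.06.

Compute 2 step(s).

f(x) = x³ + x² + 5x + 4
x₀ = -3.04, x₁ = -0.06

Secant formula: x_{n+1} = x_n - f(x_n)(x_n - x_{n-1})/(f(x_n) - f(x_{n-1}))

Iteration 1:
  f(-3.040000) = -30.052864
  f(-0.060000) = 3.703384
  x_2 = -0.060000 - 3.703384×(-0.060000 - (-3.040000))/(3.703384 - (-30.052864))
       = -0.386935
Iteration 2:
  f(-0.060000) = 3.703384
  f(-0.386935) = 2.157114
  x_3 = -0.386935 - 2.157114×(-0.386935 - (-0.060000))/(2.157114 - 3.703384)
       = -0.843023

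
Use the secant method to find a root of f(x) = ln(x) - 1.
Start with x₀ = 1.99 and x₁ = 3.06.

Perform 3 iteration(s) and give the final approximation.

f(x) = ln(x) - 1
x₀ = 1.99, x₁ = 3.06

Secant formula: x_{n+1} = x_n - f(x_n)(x_n - x_{n-1})/(f(x_n) - f(x_{n-1}))

Iteration 1:
  f(1.990000) = -0.311865
  f(3.060000) = 0.118415
  x_2 = 3.060000 - 0.118415×(3.060000 - 1.990000)/(0.118415 - (-0.311865))
       = 2.765532
Iteration 2:
  f(3.060000) = 0.118415
  f(2.765532) = 0.017233
  x_3 = 2.765532 - 0.017233×(2.765532 - 3.060000)/(0.017233 - 0.118415)
       = 2.715379
Iteration 3:
  f(2.765532) = 0.017233
  f(2.715379) = -0.001068
  x_4 = 2.715379 - (-0.001068)×(2.715379 - 2.765532)/(-0.001068 - 0.017233)
       = 2.718307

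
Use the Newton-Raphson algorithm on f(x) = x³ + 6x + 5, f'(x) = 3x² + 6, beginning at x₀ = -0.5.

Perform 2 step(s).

f(x) = x³ + 6x + 5
f'(x) = 3x² + 6
x₀ = -0.5

Newton-Raphson formula: x_{n+1} = x_n - f(x_n)/f'(x_n)

Iteration 1:
  f(-0.500000) = 1.875000
  f'(-0.500000) = 6.750000
  x_1 = -0.500000 - 1.875000/6.750000 = -0.777778
Iteration 2:
  f(-0.777778) = -0.137174
  f'(-0.777778) = 7.814815
  x_2 = -0.777778 - (-0.137174)/7.814815 = -0.760225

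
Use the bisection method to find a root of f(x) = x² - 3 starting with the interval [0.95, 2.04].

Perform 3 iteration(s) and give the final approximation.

f(x) = x² - 3
Initial interval: [0.95, 2.04]

Iteration 1:
  c_1 = (0.950000 + 2.040000)/2 = 1.495000
  f(c_1) = f(1.495000) = -0.764975
  f(a) × f(c) ≥ 0, new interval: [1.495000, 2.040000]
Iteration 2:
  c_2 = (1.495000 + 2.040000)/2 = 1.767500
  f(c_2) = f(1.767500) = 0.124056
  f(a) × f(c) < 0, new interval: [1.495000, 1.767500]
Iteration 3:
  c_3 = (1.495000 + 1.767500)/2 = 1.631250
  f(c_3) = f(1.631250) = -0.339023
  f(a) × f(c) ≥ 0, new interval: [1.631250, 1.767500]

After 3 iteration(s), the approximation is c_3 = 1.631250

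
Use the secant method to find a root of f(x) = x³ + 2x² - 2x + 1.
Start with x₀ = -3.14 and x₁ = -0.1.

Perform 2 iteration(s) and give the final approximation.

f(x) = x³ + 2x² - 2x + 1
x₀ = -3.14, x₁ = -0.1

Secant formula: x_{n+1} = x_n - f(x_n)(x_n - x_{n-1})/(f(x_n) - f(x_{n-1}))

Iteration 1:
  f(-3.140000) = -3.959944
  f(-0.100000) = 1.219000
  x_2 = -0.100000 - 1.219000×(-0.100000 - (-3.140000))/(1.219000 - (-3.959944))
       = -0.815544
Iteration 2:
  f(-0.100000) = 1.219000
  f(-0.815544) = 3.418882
  x_3 = -0.815544 - 3.418882×(-0.815544 - (-0.100000))/(3.418882 - 1.219000)
       = 0.296497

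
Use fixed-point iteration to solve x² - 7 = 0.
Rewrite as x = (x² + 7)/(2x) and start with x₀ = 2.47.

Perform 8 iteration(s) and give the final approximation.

Equation: x² - 7 = 0
Fixed-point form: x = (x² + 7)/(2x)
x₀ = 2.47

x_1 = g(2.470000) = 2.652004
x_2 = g(2.652004) = 2.645759
x_3 = g(2.645759) = 2.645751
x_4 = g(2.645751) = 2.645751
x_5 = g(2.645751) = 2.645751
x_6 = g(2.645751) = 2.645751
x_7 = g(2.645751) = 2.645751
x_8 = g(2.645751) = 2.645751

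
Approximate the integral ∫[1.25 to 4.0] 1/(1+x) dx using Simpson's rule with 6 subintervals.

f(x) = 1/(1+x)
a = 1.25, b = 4.0, n = 6
h = (b - a)/n = 0.458333

Simpson's rule: (h/3)[f(x₀) + 4f(x₁) + 2f(x₂) + ... + f(xₙ)]

x_0 = 1.2500, f(x_0) = 0.444444, coefficient = 1
x_1 = 1.7083, f(x_1) = 0.369231, coefficient = 4
x_2 = 2.1667, f(x_2) = 0.315789, coefficient = 2
x_3 = 2.6250, f(x_3) = 0.275862, coefficient = 4
x_4 = 3.0833, f(x_4) = 0.244898, coefficient = 2
x_5 = 3.5417, f(x_5) = 0.220183, coefficient = 4
x_6 = 4.0000, f(x_6) = 0.200000, coefficient = 1

I ≈ (0.458333/3) × 5.226925 = 0.798558
Exact value: 0.798508
Error: 0.000050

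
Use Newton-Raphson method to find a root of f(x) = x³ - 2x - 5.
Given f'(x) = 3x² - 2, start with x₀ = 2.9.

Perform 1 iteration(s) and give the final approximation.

f(x) = x³ - 2x - 5
f'(x) = 3x² - 2
x₀ = 2.9

Newton-Raphson formula: x_{n+1} = x_n - f(x_n)/f'(x_n)

Iteration 1:
  f(2.900000) = 13.589000
  f'(2.900000) = 23.230000
  x_1 = 2.900000 - 13.589000/23.230000 = 2.315024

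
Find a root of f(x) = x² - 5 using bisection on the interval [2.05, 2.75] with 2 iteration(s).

f(x) = x² - 5
Initial interval: [2.05, 2.75]

Iteration 1:
  c_1 = (2.050000 + 2.750000)/2 = 2.400000
  f(c_1) = f(2.400000) = 0.760000
  f(a) × f(c) < 0, new interval: [2.050000, 2.400000]
Iteration 2:
  c_2 = (2.050000 + 2.400000)/2 = 2.225000
  f(c_2) = f(2.225000) = -0.049375
  f(a) × f(c) ≥ 0, new interval: [2.225000, 2.400000]

After 2 iteration(s), the approximation is c_2 = 2.225000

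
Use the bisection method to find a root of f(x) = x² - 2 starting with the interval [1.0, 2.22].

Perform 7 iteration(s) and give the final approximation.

f(x) = x² - 2
Initial interval: [1.0, 2.22]

Iteration 1:
  c_1 = (1.000000 + 2.220000)/2 = 1.610000
  f(c_1) = f(1.610000) = 0.592100
  f(a) × f(c) < 0, new interval: [1.000000, 1.610000]
Iteration 2:
  c_2 = (1.000000 + 1.610000)/2 = 1.305000
  f(c_2) = f(1.305000) = -0.296975
  f(a) × f(c) ≥ 0, new interval: [1.305000, 1.610000]
Iteration 3:
  c_3 = (1.305000 + 1.610000)/2 = 1.457500
  f(c_3) = f(1.457500) = 0.124306
  f(a) × f(c) < 0, new interval: [1.305000, 1.457500]
Iteration 4:
  c_4 = (1.305000 + 1.457500)/2 = 1.381250
  f(c_4) = f(1.381250) = -0.092148
  f(a) × f(c) ≥ 0, new interval: [1.381250, 1.457500]
Iteration 5:
  c_5 = (1.381250 + 1.457500)/2 = 1.419375
  f(c_5) = f(1.419375) = 0.014625
  f(a) × f(c) < 0, new interval: [1.381250, 1.419375]
Iteration 6:
  c_6 = (1.381250 + 1.419375)/2 = 1.400313
  f(c_6) = f(1.400313) = -0.039125
  f(a) × f(c) ≥ 0, new interval: [1.400313, 1.419375]
Iteration 7:
  c_7 = (1.400313 + 1.419375)/2 = 1.409844
  f(c_7) = f(1.409844) = -0.012341
  f(a) × f(c) ≥ 0, new interval: [1.409844, 1.419375]

After 7 iteration(s), the approximation is c_7 = 1.409844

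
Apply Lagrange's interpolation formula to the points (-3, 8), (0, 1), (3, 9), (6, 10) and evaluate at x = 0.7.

Lagrange interpolation formula:
P(x) = Σ yᵢ × Lᵢ(x)
where Lᵢ(x) = Π_{j≠i} (x - xⱼ)/(xᵢ - xⱼ)

L_0(0.7) = (0.7 - 0)/(-3 - 0) × (0.7 - 3)/(-3 - 3) × (0.7 - 6)/(-3 - 6) = -0.052673
L_1(0.7) = (0.7 - (-3))/(0 - (-3)) × (0.7 - 3)/(0 - 3) × (0.7 - 6)/(0 - 6) = 0.835241
L_2(0.7) = (0.7 - (-3))/(3 - (-3)) × (0.7 - 0)/(3 - 0) × (0.7 - 6)/(3 - 6) = 0.254204
L_3(0.7) = (0.7 - (-3))/(6 - (-3)) × (0.7 - 0)/(6 - 0) × (0.7 - 3)/(6 - 3) = -0.036772

P(0.7) = 8×L_0(0.7) + 1×L_1(0.7) + 9×L_2(0.7) + 10×L_3(0.7)
P(0.7) = 2.333975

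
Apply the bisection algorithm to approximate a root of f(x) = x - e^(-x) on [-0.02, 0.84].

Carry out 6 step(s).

f(x) = x - e^(-x)
Initial interval: [-0.02, 0.84]

Iteration 1:
  c_1 = (-0.020000 + 0.840000)/2 = 0.410000
  f(c_1) = f(0.410000) = -0.253650
  f(a) × f(c) ≥ 0, new interval: [0.410000, 0.840000]
Iteration 2:
  c_2 = (0.410000 + 0.840000)/2 = 0.625000
  f(c_2) = f(0.625000) = 0.089739
  f(a) × f(c) < 0, new interval: [0.410000, 0.625000]
Iteration 3:
  c_3 = (0.410000 + 0.625000)/2 = 0.517500
  f(c_3) = f(0.517500) = -0.078509
  f(a) × f(c) ≥ 0, new interval: [0.517500, 0.625000]
Iteration 4:
  c_4 = (0.517500 + 0.625000)/2 = 0.571250
  f(c_4) = f(0.571250) = 0.006431
  f(a) × f(c) < 0, new interval: [0.517500, 0.571250]
Iteration 5:
  c_5 = (0.517500 + 0.571250)/2 = 0.544375
  f(c_5) = f(0.544375) = -0.035829
  f(a) × f(c) ≥ 0, new interval: [0.544375, 0.571250]
Iteration 6:
  c_6 = (0.544375 + 0.571250)/2 = 0.557813
  f(c_6) = f(0.557813) = -0.014647
  f(a) × f(c) ≥ 0, new interval: [0.557813, 0.571250]

After 6 iteration(s), the approximation is c_6 = 0.557813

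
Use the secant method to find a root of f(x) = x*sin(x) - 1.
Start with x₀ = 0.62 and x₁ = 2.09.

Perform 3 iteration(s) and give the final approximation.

f(x) = x*sin(x) - 1
x₀ = 0.62, x₁ = 2.09

Secant formula: x_{n+1} = x_n - f(x_n)(x_n - x_{n-1})/(f(x_n) - f(x_{n-1}))

Iteration 1:
  f(0.620000) = -0.639758
  f(2.090000) = 0.814568
  x_2 = 2.090000 - 0.814568×(2.090000 - 0.620000)/(0.814568 - (-0.639758))
       = 1.266653
Iteration 2:
  f(2.090000) = 0.814568
  f(1.266653) = 0.208518
  x_3 = 1.266653 - 0.208518×(1.266653 - 2.090000)/(0.208518 - 0.814568)
       = 0.983371
Iteration 3:
  f(1.266653) = 0.208518
  f(0.983371) = -0.181471
  x_4 = 0.983371 - (-0.181471)×(0.983371 - 1.266653)/(-0.181471 - 0.208518)
       = 1.115189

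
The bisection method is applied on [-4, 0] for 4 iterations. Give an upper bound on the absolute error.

Bisection error bound: |error| ≤ (b-a)/2^n
|error| ≤ (0 - (-4))/2^4 = 4/2^4
|error| ≤ 0.2500000000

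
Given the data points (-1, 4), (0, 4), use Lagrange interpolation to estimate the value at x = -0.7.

Lagrange interpolation formula:
P(x) = Σ yᵢ × Lᵢ(x)
where Lᵢ(x) = Π_{j≠i} (x - xⱼ)/(xᵢ - xⱼ)

L_0(-0.7) = (-0.7 - 0)/(-1 - 0) = 0.700000
L_1(-0.7) = (-0.7 - (-1))/(0 - (-1)) = 0.300000

P(-0.7) = 4×L_0(-0.7) + 4×L_1(-0.7)
P(-0.7) = 4.000000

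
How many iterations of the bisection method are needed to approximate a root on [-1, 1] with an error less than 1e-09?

We need (b-a)/2^n ≤ 1e-09
(1 - (-1))/2^n ≤ 1e-09
2/2^n ≤ 1e-09
2^n ≥ 2000000000
n ≥ log₂(2000000000) = 30.90
n ≥ 31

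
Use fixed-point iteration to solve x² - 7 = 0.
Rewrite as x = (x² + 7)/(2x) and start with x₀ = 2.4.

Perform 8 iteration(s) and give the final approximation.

Equation: x² - 7 = 0
Fixed-point form: x = (x² + 7)/(2x)
x₀ = 2.4

x_1 = g(2.400000) = 2.658333
x_2 = g(2.658333) = 2.645781
x_3 = g(2.645781) = 2.645751
x_4 = g(2.645751) = 2.645751
x_5 = g(2.645751) = 2.645751
x_6 = g(2.645751) = 2.645751
x_7 = g(2.645751) = 2.645751
x_8 = g(2.645751) = 2.645751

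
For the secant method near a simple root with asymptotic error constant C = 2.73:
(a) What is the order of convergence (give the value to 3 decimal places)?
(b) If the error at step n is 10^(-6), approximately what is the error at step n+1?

(a) Secant method has superlinear convergence with order φ = (1+√5)/2 ≈ 1.618.
    This means |e_{n+1}| ≈ C|e_n|^1.618.

(b) With |e_n| = 10^(-6) and C = 2.73:
    |e_{n+1}| ≈ 2.73 × (10^(-6))^1.618 = 2.73 × 10^(-9.71)

(a) ≈ 1.618 (golden ratio); (b) |e_{n+1}| ≈ 5.345e-10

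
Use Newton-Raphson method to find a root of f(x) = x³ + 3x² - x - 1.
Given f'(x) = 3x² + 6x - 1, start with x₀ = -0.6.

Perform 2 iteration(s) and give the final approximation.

f(x) = x³ + 3x² - x - 1
f'(x) = 3x² + 6x - 1
x₀ = -0.6

Newton-Raphson formula: x_{n+1} = x_n - f(x_n)/f'(x_n)

Iteration 1:
  f(-0.600000) = 0.464000
  f'(-0.600000) = -3.520000
  x_1 = -0.600000 - 0.464000/(-3.520000) = -0.468182
Iteration 2:
  f(-0.468182) = 0.023142
  f'(-0.468182) = -3.151508
  x_2 = -0.468182 - 0.023142/(-3.151508) = -0.460839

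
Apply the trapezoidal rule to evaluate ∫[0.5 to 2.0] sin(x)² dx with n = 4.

f(x) = sin(x)²
a = 0.5, b = 2.0, n = 4
h = (b - a)/n = 0.375000

Trapezoidal rule: (h/2)[f(x₀) + 2f(x₁) + 2f(x₂) + ... + f(xₙ)]

x_0 = 0.5000, f(x_0) = 0.229849, coefficient = 1
x_1 = 0.8750, f(x_1) = 0.589123, coefficient = 2
x_2 = 1.2500, f(x_2) = 0.900572, coefficient = 2
x_3 = 1.6250, f(x_3) = 0.997065, coefficient = 2
x_4 = 2.0000, f(x_4) = 0.826822, coefficient = 1

I ≈ (0.375000/2) × 6.030190 = 1.130661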